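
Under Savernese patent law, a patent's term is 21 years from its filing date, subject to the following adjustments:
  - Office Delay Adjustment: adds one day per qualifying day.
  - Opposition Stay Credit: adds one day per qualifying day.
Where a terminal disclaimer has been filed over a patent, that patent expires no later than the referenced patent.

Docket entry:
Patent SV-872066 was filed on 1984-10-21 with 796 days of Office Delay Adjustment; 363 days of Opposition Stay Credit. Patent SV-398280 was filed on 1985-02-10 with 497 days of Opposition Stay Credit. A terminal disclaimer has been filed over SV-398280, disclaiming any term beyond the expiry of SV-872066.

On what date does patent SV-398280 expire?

2007-06-22

Natural term of SV-398280:
  Base: filing + 21 years → 10 February 2006.
  Opposition Stay Credit: +497 days → 22 June 2007.
Expiry of referenced patent SV-872066:
  Base: filing + 21 years → 21 October 2005.
  Office Delay Adjustment: +796 days → 26 December 2007.
  Opposition Stay Credit: +363 days → 23 December 2008.
Terminal disclaimer: SV-398280 expires on the earlier of 22 June 2007 and 23 December 2008.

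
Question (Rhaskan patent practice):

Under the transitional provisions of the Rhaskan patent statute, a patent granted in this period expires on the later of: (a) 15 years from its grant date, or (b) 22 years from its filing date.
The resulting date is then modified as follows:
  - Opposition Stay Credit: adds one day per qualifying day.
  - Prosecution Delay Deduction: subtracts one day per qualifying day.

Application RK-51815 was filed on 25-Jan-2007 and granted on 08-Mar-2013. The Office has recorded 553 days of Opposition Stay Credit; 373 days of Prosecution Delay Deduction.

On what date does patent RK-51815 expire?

(a) grant + 15 years → 8 March 2028.
(b) filing + 22 years → 25 January 2029.
Later of the two: 25 January 2029.
Opposition Stay Credit: +553 days → 1 August 2030.
Prosecution Delay Deduction: −373 days → 24 July 2029.

July 24, 2029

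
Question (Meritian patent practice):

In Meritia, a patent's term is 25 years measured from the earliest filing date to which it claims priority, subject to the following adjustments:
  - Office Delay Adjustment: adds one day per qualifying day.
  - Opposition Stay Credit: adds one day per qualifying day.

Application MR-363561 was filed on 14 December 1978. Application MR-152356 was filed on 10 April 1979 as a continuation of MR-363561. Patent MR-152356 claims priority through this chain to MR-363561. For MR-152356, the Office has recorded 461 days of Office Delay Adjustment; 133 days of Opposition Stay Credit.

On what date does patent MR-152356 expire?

Earliest priority filing: 14 December 1978.
Base term: 14 December 1978 + 25 years → 14 December 2003.
Office Delay Adjustment: +461 days → 19 March 2005.
Opposition Stay Credit: +133 days → 30 July 2005.

July 30, 2005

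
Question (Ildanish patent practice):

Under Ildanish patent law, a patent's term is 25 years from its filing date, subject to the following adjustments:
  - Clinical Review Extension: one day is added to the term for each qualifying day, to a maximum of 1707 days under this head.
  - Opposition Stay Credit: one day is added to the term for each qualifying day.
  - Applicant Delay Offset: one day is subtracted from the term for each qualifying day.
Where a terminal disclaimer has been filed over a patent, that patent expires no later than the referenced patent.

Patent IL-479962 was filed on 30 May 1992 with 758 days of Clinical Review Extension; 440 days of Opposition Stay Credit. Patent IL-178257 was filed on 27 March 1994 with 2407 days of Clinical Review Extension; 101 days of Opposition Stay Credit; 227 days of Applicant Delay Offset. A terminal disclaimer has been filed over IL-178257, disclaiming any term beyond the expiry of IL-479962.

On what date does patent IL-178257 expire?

Natural term of IL-178257:
  Base: filing + 25 years → 27 March 2019.
  Clinical Review Extension: 2407 days claimed exceeds the 1707-day cap, so +1707 days → 28 November 2023.
  Opposition Stay Credit: +101 days → 8 March 2024.
  Applicant Delay Offset: −227 days → 25 July 2023.
Expiry of referenced patent IL-479962:
  Base: filing + 25 years → 30 May 2017.
  Clinical Review Extension: 758 days (within the 1707-day cap) → +758 days → 27 June 2019.
  Opposition Stay Credit: +440 days → 9 September 2020.
Terminal disclaimer: IL-178257 expires on the earlier of 25 July 2023 and 9 September 2020.

2020-09-09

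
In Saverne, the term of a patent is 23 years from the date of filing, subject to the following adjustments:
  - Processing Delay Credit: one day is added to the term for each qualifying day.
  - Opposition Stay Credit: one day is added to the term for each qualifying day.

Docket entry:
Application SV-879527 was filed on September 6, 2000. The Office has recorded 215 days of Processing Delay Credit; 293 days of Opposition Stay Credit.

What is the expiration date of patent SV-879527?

Base term: filing date + 23 years → 6 September 2023.
Processing Delay Credit: +215 days → 8 April 2024.
Opposition Stay Credit: +293 days → 26 January 2025.

January 26, 2025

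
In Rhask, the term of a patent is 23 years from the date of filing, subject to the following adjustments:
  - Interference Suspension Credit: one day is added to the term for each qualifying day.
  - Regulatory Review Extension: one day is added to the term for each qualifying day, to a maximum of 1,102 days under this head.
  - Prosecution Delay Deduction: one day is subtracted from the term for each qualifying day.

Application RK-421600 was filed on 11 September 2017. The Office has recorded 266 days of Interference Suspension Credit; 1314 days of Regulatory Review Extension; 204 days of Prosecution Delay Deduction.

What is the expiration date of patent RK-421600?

Base term: filing date + 23 years → 11 September 2040.
Interference Suspension Credit: +266 days → 4 June 2041.
Regulatory Review Extension: 1314 days claimed exceeds the 1102-day cap, so +1102 days → 10 June 2044.
Prosecution Delay Deduction: −204 days → 19 November 2043.

2043-11-19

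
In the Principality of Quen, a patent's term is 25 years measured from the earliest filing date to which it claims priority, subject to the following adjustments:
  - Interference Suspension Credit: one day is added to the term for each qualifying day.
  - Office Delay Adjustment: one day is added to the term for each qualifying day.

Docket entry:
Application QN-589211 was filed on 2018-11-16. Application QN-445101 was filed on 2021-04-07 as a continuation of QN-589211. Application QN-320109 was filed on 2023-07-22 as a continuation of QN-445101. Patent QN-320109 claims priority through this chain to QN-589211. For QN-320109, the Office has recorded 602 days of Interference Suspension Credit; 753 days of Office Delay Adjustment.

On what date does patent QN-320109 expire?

Earliest priority filing: 16 November 2018.
Base term: 16 November 2018 + 25 years → 16 November 2043.
Interference Suspension Credit: +602 days → 10 July 2045.
Office Delay Adjustment: +753 days → 2 August 2047.

2047-08-02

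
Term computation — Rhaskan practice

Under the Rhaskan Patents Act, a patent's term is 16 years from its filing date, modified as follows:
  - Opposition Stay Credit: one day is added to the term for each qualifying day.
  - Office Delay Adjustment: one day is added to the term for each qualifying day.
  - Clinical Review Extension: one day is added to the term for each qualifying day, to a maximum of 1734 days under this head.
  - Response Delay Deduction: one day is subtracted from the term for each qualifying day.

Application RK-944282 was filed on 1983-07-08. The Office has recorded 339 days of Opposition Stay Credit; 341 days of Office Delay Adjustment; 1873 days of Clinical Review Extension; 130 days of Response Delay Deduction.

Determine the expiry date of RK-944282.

Base term: filing date + 16 years → 8 July 1999.
Opposition Stay Credit: +339 days → 11 June 2000.
Office Delay Adjustment: +341 days → 18 May 2001.
Clinical Review Extension: 1873 days claimed exceeds the 1734-day cap, so +1734 days → 15 February 2006.
Response Delay Deduction: −130 days → 8 October 2005.

2005-10-08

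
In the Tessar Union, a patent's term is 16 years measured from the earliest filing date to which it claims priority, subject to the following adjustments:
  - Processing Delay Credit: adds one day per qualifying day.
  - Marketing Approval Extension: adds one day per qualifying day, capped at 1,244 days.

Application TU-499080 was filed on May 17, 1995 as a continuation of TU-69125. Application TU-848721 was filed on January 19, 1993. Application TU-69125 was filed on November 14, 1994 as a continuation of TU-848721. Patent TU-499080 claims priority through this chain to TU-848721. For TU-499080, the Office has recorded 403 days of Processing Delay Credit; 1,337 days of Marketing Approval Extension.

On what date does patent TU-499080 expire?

Earliest priority filing: 19 January 1993.
Base term: 19 January 1993 + 16 years → 19 January 2009.
Processing Delay Credit: +403 days → 26 February 2010.
Marketing Approval Extension: 1337 days claimed exceeds the 1244-day cap, so +1244 days → 24 July 2013.

July 24, 2013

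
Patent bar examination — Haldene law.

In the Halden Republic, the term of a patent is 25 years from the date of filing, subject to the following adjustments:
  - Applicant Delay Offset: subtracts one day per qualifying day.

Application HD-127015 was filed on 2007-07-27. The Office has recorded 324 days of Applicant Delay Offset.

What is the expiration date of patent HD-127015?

Base term: filing date + 25 years → 27 July 2032.
Applicant Delay Offset: −324 days → 7 September 2031.

2031-09-07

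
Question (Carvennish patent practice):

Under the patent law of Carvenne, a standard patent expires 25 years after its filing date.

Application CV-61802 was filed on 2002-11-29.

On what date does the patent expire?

November 29, 2027

Filing date + 25 years → 29 November 2027.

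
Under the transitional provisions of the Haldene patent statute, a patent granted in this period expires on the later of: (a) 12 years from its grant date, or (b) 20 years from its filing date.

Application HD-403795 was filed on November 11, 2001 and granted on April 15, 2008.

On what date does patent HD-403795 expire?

2021-11-11

(a) grant + 12 years → 15 April 2020.
(b) filing + 20 years → 11 November 2021.
Later of the two: 11 November 2021.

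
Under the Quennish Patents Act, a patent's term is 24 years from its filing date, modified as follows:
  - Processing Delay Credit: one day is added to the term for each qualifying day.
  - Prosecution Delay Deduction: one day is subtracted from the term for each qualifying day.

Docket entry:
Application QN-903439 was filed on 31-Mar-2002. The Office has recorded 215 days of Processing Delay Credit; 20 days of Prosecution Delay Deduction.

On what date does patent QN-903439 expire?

2026-10-12

Base term: filing date + 24 years → 31 March 2026.
Processing Delay Credit: +215 days → 1 November 2026.
Prosecution Delay Deduction: −20 days → 12 October 2026.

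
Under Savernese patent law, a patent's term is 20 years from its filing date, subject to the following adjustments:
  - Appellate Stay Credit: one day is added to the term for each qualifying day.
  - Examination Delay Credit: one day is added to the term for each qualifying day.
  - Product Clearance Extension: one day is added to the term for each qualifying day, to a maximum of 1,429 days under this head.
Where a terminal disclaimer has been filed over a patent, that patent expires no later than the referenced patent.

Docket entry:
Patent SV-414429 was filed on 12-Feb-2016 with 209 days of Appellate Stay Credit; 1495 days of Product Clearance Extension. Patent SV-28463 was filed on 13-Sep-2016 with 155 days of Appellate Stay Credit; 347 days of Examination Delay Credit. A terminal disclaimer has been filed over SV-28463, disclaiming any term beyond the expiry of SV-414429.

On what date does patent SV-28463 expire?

January 28, 2038

Natural term of SV-28463:
  Base: filing + 20 years → 13 September 2036.
  Appellate Stay Credit: +155 days → 15 February 2037.
  Examination Delay Credit: +347 days → 28 January 2038.
Expiry of referenced patent SV-414429:
  Base: filing + 20 years → 12 February 2036.
  Appellate Stay Credit: +209 days → 8 September 2036.
  Product Clearance Extension: 1495 days claimed exceeds the 1429-day cap, so +1429 days → 7 August 2040.
Terminal disclaimer: SV-28463 expires on the earlier of 28 January 2038 and 7 August 2040.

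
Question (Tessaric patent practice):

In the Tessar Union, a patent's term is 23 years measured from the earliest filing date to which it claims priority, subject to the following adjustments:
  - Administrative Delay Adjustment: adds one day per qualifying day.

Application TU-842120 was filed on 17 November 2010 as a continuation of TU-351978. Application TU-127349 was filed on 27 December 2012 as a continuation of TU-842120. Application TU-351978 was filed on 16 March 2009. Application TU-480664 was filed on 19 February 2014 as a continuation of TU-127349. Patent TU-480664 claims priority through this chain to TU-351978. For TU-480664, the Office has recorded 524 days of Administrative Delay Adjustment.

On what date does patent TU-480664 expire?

Earliest priority filing: 16 March 2009.
Base term: 16 March 2009 + 23 years → 16 March 2032.
Administrative Delay Adjustment: +524 days → 22 August 2033.

2033-08-22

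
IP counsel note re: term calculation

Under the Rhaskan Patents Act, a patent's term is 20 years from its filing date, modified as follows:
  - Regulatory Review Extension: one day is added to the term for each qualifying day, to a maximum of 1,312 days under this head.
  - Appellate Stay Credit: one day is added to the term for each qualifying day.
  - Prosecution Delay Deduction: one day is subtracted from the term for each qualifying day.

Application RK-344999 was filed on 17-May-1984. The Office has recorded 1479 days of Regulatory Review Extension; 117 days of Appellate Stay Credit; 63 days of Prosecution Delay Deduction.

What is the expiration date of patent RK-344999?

2008-02-12

Base term: filing date + 20 years → 17 May 2004.
Regulatory Review Extension: 1479 days claimed exceeds the 1312-day cap, so +1312 days → 20 December 2007.
Appellate Stay Credit: +117 days → 15 April 2008.
Prosecution Delay Deduction: −63 days → 12 February 2008.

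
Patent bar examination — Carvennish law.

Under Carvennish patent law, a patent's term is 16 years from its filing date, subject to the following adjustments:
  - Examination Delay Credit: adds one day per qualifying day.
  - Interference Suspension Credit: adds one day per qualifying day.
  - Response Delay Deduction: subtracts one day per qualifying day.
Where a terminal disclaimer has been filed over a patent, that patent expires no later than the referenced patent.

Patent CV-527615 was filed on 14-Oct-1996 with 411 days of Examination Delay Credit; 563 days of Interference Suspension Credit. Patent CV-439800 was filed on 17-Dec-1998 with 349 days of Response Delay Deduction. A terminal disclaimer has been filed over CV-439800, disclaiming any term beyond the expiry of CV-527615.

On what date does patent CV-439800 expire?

Natural term of CV-439800:
  Base: filing + 16 years → 17 December 2014.
  Response Delay Deduction: −349 days → 2 January 2014.
Expiry of referenced patent CV-527615:
  Base: filing + 16 years → 14 October 2012.
  Examination Delay Credit: +411 days → 29 November 2013.
  Interference Suspension Credit: +563 days → 15 June 2015.
Terminal disclaimer: CV-439800 expires on the earlier of 2 January 2014 and 15 June 2015.

2014-01-02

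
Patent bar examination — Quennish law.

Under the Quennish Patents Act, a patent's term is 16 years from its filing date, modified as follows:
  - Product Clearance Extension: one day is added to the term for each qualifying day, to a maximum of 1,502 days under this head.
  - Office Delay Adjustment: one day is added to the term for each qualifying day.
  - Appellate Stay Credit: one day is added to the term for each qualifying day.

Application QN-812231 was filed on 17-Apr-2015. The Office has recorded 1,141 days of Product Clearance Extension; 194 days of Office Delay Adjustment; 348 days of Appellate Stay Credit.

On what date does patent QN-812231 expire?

November 25, 2035

Base term: filing date + 16 years → 17 April 2031.
Product Clearance Extension: 1141 days (within the 1502-day cap) → +1141 days → 1 June 2034.
Office Delay Adjustment: +194 days → 12 December 2034.
Appellate Stay Credit: +348 days → 25 November 2035.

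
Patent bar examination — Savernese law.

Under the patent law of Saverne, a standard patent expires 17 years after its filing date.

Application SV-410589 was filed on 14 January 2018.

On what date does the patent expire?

Filing date + 17 years → 14 January 2035.

January 14, 2035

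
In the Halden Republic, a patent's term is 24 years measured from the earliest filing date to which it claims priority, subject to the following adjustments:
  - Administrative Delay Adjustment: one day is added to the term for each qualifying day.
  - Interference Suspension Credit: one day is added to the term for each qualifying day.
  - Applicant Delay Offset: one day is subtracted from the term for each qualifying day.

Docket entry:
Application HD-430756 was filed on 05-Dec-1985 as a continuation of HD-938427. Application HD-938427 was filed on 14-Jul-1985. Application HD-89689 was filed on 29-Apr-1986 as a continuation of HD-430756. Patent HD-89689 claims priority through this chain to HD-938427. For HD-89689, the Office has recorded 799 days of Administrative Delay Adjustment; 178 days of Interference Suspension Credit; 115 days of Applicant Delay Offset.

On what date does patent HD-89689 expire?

Earliest priority filing: 14 July 1985.
Base term: 14 July 1985 + 24 years → 14 July 2009.
Administrative Delay Adjustment: +799 days → 21 September 2011.
Interference Suspension Credit: +178 days → 17 March 2012.
Applicant Delay Offset: −115 days → 23 November 2011.

2011-11-23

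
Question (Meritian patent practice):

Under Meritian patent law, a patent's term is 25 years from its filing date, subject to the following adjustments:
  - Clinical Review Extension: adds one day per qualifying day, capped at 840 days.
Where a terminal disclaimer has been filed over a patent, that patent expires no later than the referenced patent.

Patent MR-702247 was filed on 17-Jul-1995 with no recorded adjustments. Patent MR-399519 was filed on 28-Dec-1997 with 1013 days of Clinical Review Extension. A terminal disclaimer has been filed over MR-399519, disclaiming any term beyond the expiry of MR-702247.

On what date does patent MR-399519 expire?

2020-07-17

Natural term of MR-399519:
  Base: filing + 25 years → 28 December 2022.
  Clinical Review Extension: 1013 days claimed exceeds the 840-day cap, so +840 days → 16 April 2025.
Expiry of referenced patent MR-702247:
  Base: filing + 25 years → 17 July 2020.
Terminal disclaimer: MR-399519 expires on the earlier of 16 April 2025 and 17 July 2020.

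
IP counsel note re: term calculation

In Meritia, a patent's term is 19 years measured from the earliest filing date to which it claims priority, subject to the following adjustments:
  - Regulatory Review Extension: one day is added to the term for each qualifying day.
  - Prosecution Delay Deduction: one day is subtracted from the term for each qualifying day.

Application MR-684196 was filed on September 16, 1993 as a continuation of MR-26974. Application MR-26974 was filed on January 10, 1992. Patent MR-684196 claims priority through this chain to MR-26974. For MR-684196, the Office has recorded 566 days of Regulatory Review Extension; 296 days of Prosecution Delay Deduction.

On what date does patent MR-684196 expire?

October 7, 2011

Earliest priority filing: 10 January 1992.
Base term: 10 January 1992 + 19 years → 10 January 2011.
Regulatory Review Extension: +566 days → 29 July 2012.
Prosecution Delay Deduction: −296 days → 7 October 2011.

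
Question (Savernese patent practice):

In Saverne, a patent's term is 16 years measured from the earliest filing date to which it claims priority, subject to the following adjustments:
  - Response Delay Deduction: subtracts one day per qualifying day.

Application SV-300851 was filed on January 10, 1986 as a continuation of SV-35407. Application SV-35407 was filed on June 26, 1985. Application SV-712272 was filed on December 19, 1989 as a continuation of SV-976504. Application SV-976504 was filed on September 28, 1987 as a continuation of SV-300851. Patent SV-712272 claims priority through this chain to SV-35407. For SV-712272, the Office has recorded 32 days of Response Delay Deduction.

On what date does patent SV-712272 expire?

Earliest priority filing: 26 June 1985.
Base term: 26 June 1985 + 16 years → 26 June 2001.
Response Delay Deduction: −32 days → 25 May 2001.

2001-05-25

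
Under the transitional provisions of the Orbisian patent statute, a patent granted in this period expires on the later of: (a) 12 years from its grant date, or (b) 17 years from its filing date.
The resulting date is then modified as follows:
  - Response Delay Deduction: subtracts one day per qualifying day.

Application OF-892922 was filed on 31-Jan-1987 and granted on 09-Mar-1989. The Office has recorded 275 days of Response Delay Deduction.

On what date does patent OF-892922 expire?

(a) grant + 12 years → 9 March 2001.
(b) filing + 17 years → 31 January 2004.
Later of the two: 31 January 2004.
Response Delay Deduction: −275 days → 1 May 2003.

2003-05-01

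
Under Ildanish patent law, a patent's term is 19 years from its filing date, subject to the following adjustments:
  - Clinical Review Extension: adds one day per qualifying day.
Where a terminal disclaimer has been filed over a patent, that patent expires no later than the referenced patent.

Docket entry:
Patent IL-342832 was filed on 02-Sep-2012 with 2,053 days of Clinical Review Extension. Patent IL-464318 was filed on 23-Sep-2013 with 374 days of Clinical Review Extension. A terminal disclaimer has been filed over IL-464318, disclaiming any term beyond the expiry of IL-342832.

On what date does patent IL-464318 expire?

Natural term of IL-464318:
  Base: filing + 19 years → 23 September 2032.
  Clinical Review Extension: +374 days → 2 October 2033.
Expiry of referenced patent IL-342832:
  Base: filing + 19 years → 2 September 2031.
  Clinical Review Extension: +2053 days → 16 April 2037.
Terminal disclaimer: IL-464318 expires on the earlier of 2 October 2033 and 16 April 2037.

2033-10-02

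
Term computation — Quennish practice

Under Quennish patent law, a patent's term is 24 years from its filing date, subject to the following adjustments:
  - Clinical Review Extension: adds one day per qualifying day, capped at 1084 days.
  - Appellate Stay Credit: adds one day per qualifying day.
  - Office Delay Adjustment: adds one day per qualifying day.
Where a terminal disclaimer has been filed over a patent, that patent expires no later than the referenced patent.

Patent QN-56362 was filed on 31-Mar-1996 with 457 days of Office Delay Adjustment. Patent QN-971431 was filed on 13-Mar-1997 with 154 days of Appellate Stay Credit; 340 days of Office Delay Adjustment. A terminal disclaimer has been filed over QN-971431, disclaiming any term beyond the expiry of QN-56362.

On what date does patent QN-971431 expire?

Natural term of QN-971431:
  Base: filing + 24 years → 13 March 2021.
  Appellate Stay Credit: +154 days → 14 August 2021.
  Office Delay Adjustment: +340 days → 20 July 2022.
Expiry of referenced patent QN-56362:
  Base: filing + 24 years → 31 March 2020.
  Office Delay Adjustment: +457 days → 1 July 2021.
Terminal disclaimer: QN-971431 expires on the earlier of 20 July 2022 and 1 July 2021.

July 1, 2021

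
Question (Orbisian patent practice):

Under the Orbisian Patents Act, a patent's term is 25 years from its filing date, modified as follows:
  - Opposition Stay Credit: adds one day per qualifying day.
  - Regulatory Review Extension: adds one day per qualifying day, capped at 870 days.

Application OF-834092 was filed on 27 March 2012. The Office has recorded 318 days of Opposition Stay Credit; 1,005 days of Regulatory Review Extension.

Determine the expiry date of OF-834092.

June 27, 2040

Base term: filing date + 25 years → 27 March 2037.
Opposition Stay Credit: +318 days → 8 February 2038.
Regulatory Review Extension: 1005 days claimed exceeds the 870-day cap, so +870 days → 27 June 2040.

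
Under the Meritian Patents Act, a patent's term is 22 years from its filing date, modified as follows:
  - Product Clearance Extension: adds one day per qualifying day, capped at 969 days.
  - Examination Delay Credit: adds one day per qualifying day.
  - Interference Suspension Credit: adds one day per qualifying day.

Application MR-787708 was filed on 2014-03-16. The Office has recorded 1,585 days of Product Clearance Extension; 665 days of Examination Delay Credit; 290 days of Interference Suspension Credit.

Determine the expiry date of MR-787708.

Base term: filing date + 22 years → 16 March 2036.
Product Clearance Extension: 1585 days claimed exceeds the 969-day cap, so +969 days → 10 November 2038.
Examination Delay Credit: +665 days → 5 September 2040.
Interference Suspension Credit: +290 days → 22 June 2041.

June 22, 2041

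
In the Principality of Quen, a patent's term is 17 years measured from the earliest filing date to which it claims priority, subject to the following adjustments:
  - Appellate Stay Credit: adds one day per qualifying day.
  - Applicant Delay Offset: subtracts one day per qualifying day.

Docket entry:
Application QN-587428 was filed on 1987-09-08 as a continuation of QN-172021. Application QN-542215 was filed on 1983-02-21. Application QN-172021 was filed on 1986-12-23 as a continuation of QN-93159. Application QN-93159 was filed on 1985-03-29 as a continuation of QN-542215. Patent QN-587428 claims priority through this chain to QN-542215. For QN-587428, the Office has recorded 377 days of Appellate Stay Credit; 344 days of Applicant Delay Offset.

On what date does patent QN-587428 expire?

Earliest priority filing: 21 February 1983.
Base term: 21 February 1983 + 17 years → 21 February 2000.
Appellate Stay Credit: +377 days → 4 March 2001.
Applicant Delay Offset: −344 days → 25 March 2000.

2000-03-25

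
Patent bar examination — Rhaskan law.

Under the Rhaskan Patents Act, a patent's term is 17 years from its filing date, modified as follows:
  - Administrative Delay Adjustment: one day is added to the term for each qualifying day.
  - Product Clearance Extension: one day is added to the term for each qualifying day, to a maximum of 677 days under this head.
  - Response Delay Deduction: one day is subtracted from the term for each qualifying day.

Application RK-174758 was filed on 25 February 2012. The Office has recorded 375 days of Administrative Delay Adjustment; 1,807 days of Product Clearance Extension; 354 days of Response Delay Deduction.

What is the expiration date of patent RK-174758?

Base term: filing date + 17 years → 25 February 2029.
Administrative Delay Adjustment: +375 days → 7 March 2030.
Product Clearance Extension: 1807 days claimed exceeds the 677-day cap, so +677 days → 13 January 2032.
Response Delay Deduction: −354 days → 24 January 2031.

2031-01-24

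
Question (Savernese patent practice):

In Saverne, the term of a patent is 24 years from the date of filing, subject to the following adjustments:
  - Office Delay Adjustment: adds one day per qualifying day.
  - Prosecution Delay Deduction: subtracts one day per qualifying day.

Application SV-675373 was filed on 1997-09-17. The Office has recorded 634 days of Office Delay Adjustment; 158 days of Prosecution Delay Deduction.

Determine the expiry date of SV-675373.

January 6, 2023

Base term: filing date + 24 years → 17 September 2021.
Office Delay Adjustment: +634 days → 13 June 2023.
Prosecution Delay Deduction: −158 days → 6 January 2023.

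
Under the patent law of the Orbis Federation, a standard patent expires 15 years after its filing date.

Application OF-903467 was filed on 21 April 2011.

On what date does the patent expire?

April 21, 2026

Filing date + 15 years → 21 April 2026.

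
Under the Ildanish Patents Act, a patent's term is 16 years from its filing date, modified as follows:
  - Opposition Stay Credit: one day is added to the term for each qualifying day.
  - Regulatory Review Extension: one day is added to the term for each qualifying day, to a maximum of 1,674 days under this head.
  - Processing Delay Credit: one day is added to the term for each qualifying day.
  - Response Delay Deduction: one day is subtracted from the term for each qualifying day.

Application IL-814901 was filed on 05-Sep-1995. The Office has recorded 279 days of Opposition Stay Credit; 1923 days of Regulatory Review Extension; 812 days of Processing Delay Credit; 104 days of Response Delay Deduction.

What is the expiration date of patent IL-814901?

Base term: filing date + 16 years → 5 September 2011.
Opposition Stay Credit: +279 days → 10 June 2012.
Regulatory Review Extension: 1923 days claimed exceeds the 1674-day cap, so +1674 days → 9 January 2017.
Processing Delay Credit: +812 days → 1 April 2019.
Response Delay Deduction: −104 days → 18 December 2018.

December 18, 2018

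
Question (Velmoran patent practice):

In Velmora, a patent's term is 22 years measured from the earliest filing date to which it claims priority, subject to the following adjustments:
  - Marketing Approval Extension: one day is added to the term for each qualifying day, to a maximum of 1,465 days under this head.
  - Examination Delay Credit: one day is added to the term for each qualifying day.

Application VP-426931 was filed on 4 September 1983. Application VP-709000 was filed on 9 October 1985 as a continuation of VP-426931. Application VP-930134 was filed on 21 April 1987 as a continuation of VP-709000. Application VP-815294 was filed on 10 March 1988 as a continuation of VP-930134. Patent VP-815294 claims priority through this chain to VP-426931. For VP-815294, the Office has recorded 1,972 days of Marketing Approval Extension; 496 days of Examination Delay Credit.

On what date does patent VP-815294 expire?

2011-01-17

Earliest priority filing: 4 September 1983.
Base term: 4 September 1983 + 22 years → 4 September 2005.
Marketing Approval Extension: 1972 days claimed exceeds the 1465-day cap, so +1465 days → 8 September 2009.
Examination Delay Credit: +496 days → 17 January 2011.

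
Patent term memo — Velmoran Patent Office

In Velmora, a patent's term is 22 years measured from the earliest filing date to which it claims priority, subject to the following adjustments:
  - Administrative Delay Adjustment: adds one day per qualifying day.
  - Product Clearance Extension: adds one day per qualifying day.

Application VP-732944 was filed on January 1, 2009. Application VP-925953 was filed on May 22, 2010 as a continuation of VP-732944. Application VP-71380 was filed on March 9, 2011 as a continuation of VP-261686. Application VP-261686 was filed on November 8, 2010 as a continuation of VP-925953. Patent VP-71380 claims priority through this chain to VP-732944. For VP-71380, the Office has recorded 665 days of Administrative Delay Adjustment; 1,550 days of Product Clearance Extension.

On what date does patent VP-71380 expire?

Earliest priority filing: 1 January 2009.
Base term: 1 January 2009 + 22 years → 1 January 2031.
Administrative Delay Adjustment: +665 days → 27 October 2032.
Product Clearance Extension: +1550 days → 24 January 2037.

January 24, 2037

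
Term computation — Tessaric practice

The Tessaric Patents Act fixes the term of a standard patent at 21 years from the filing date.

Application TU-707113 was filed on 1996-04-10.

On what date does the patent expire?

Filing date + 21 years → 10 April 2017.

April 10, 2017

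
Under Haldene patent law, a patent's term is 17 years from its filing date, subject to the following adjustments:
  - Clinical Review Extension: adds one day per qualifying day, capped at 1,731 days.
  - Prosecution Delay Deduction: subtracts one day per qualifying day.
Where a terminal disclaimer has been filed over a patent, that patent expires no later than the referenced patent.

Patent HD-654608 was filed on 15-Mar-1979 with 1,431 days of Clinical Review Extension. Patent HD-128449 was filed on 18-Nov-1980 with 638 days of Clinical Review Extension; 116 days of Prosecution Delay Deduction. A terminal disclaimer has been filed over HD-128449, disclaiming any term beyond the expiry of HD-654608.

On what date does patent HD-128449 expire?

Natural term of HD-128449:
  Base: filing + 17 years → 18 November 1997.
  Clinical Review Extension: 638 days (within the 1731-day cap) → +638 days → 18 August 1999.
  Prosecution Delay Deduction: −116 days → 24 April 1999.
Expiry of referenced patent HD-654608:
  Base: filing + 17 years → 15 March 1996.
  Clinical Review Extension: 1431 days (within the 1731-day cap) → +1431 days → 14 February 2000.
Terminal disclaimer: HD-128449 expires on the earlier of 24 April 1999 and 14 February 2000.

April 24, 1999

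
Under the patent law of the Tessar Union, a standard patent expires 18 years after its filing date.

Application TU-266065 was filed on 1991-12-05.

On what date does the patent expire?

2009-12-05

Filing date + 18 years → 5 December 2009.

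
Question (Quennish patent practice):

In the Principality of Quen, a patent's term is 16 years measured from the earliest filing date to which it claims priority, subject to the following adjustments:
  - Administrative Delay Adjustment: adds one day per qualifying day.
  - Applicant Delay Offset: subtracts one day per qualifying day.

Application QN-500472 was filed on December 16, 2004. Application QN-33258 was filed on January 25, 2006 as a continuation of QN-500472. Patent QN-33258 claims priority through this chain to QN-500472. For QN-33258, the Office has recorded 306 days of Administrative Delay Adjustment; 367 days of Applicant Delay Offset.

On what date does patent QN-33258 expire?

2020-10-16

Earliest priority filing: 16 December 2004.
Base term: 16 December 2004 + 16 years → 16 December 2020.
Administrative Delay Adjustment: +306 days → 18 October 2021.
Applicant Delay Offset: −367 days → 16 October 2020.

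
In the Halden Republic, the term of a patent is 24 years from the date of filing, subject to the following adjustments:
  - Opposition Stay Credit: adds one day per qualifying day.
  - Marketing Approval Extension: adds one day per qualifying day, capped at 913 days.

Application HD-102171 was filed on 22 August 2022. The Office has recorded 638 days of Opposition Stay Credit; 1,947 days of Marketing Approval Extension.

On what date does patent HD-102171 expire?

2050-11-20

Base term: filing date + 24 years → 22 August 2046.
Opposition Stay Credit: +638 days → 21 May 2048.
Marketing Approval Extension: 1947 days claimed exceeds the 913-day cap, so +913 days → 20 November 2050.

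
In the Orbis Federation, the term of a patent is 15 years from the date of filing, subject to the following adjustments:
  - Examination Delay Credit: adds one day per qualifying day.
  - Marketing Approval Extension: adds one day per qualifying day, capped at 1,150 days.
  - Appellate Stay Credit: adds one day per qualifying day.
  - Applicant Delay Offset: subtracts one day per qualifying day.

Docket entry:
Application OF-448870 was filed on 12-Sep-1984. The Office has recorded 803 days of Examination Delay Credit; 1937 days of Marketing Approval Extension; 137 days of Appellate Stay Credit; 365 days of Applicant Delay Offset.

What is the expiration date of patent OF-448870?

2004-06-02

Base term: filing date + 15 years → 12 September 1999.
Examination Delay Credit: +803 days → 23 November 2001.
Marketing Approval Extension: 1937 days claimed exceeds the 1150-day cap, so +1150 days → 16 January 2005.
Appellate Stay Credit: +137 days → 2 June 2005.
Applicant Delay Offset: −365 days → 2 June 2004.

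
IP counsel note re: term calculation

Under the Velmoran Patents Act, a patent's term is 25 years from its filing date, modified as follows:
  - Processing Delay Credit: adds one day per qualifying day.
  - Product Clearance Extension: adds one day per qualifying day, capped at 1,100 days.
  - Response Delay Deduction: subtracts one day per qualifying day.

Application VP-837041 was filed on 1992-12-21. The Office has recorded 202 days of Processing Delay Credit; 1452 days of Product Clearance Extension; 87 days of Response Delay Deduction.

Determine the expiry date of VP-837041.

Base term: filing date + 25 years → 21 December 2017.
Processing Delay Credit: +202 days → 11 July 2018.
Product Clearance Extension: 1452 days claimed exceeds the 1100-day cap, so +1100 days → 15 July 2021.
Response Delay Deduction: −87 days → 19 April 2021.

2021-04-19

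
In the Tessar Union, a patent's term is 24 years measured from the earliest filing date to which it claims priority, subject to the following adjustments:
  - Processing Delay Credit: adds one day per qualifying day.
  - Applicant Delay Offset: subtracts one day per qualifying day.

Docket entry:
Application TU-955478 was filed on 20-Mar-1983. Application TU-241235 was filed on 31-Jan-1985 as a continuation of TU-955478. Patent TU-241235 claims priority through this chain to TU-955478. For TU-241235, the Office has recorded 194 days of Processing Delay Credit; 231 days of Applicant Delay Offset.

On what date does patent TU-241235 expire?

February 11, 2007

Earliest priority filing: 20 March 1983.
Base term: 20 March 1983 + 24 years → 20 March 2007.
Processing Delay Credit: +194 days → 30 September 2007.
Applicant Delay Offset: −231 days → 11 February 2007.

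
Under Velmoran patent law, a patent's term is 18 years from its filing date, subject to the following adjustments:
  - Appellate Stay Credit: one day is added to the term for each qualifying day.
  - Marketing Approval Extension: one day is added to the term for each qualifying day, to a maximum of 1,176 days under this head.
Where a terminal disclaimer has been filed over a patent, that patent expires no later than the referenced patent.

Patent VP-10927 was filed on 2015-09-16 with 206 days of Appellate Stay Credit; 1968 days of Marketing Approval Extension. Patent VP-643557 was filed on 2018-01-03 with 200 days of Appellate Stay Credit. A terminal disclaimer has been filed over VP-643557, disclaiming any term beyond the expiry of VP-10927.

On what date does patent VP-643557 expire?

2036-07-21

Natural term of VP-643557:
  Base: filing + 18 years → 3 January 2036.
  Appellate Stay Credit: +200 days → 21 July 2036.
Expiry of referenced patent VP-10927:
  Base: filing + 18 years → 16 September 2033.
  Appellate Stay Credit: +206 days → 10 April 2034.
  Marketing Approval Extension: 1968 days claimed exceeds the 1176-day cap, so +1176 days → 29 June 2037.
Terminal disclaimer: VP-643557 expires on the earlier of 21 July 2036 and 29 June 2037.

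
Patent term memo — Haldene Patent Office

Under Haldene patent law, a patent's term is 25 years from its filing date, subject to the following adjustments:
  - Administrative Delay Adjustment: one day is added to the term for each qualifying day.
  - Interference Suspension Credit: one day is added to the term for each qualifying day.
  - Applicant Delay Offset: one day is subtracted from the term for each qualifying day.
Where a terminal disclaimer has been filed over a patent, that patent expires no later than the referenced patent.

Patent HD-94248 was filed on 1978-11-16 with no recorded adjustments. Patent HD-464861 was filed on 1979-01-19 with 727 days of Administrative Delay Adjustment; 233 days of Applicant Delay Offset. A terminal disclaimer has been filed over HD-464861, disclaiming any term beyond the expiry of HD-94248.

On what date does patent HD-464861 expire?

Natural term of HD-464861:
  Base: filing + 25 years → 19 January 2004.
  Administrative Delay Adjustment: +727 days → 15 January 2006.
  Applicant Delay Offset: −233 days → 27 May 2005.
Expiry of referenced patent HD-94248:
  Base: filing + 25 years → 16 November 2003.
Terminal disclaimer: HD-464861 expires on the earlier of 27 May 2005 and 16 November 2003.

November 16, 2003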